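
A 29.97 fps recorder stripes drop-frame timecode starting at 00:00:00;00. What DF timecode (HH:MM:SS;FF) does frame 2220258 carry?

Ten DF minutes hold 17982 frames, so frame 2220258 lies in block 123 (frames 2211786–2229767) with 8472 frames into that block.
The block's first minute is 1800 frames and the rest 1798 each; 8472 frames reaches minute 4, so 123 × 18 + 4 × 2 = 2222 labels have been skipped so far.
Adding those back, label number 2220258 + 2222 = 2222480 at 30 labels/s is 74082 s + 20 f = 20 h 34 min 42 s frame 20, i.e. 20:34:42;20.

20:34:42;20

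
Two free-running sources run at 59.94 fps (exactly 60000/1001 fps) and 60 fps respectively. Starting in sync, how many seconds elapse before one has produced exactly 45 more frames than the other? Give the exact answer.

750.75 seconds

The gap grows by |60 − 60000/1001| = 60/1001 frames per second.
Time for a 45-frame gap: 45 ÷ (60/1001) = 750.75 s.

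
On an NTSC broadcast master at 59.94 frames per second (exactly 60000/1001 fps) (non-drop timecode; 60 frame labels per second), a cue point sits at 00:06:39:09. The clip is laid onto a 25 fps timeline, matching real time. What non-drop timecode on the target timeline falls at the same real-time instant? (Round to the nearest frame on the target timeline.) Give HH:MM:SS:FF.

Source frame index: (0×3600 + 6×60 + 39) × 60 + 9 = 23949.
Real time: 23949 / (60000/1001) = 7990983/20000 s.
Target frame: (7990983/20000) × (25) = 7990983/800 ≈ 9988.729 → 9989.
At 25 labels/s: frame 9989 → 00:06:39:14.

00:06:39:14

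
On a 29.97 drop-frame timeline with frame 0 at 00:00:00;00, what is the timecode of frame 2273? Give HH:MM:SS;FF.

00:01:15;25

Ten DF minutes hold 17982 frames, so frame 2273 lies in block 0 (frames 0–17981) with 2273 frames into that block.
The block's first minute is 1800 frames and the rest 1798 each; 2273 frames reaches minute 1, so 0 × 18 + 1 × 2 = 2 labels have been skipped so far.
Adding those back, label number 2273 + 2 = 2275 at 30 labels/s is 75 s + 25 f = 0 h 1 min 15 s frame 25, i.e. 00:01:15;25.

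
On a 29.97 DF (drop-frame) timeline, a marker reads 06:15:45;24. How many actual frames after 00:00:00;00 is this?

675698

Complete 10-minute blocks: 37, each 17982 frames → 665334.
Remaining 5 whole minutes in the current block: 1800 + 4 × 1798 = 8992 frames.
Within the current minute: 45 × 30 + 24 − 2 = 1372 (labels ;00/;01 skipped at this minute). Total = 665334 + 8992 + 1372 = 675698.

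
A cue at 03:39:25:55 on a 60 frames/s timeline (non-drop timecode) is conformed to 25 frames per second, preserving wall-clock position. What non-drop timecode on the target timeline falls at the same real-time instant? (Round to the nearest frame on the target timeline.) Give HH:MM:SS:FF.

03:39:25:23

Source frame index: (3×3600 + 39×60 + 25) × 60 + 55 = 789955.
Real time: 789955 / (60) = 157991/12 s.
Target frame: (157991/12) × (25) = 3949775/12 ≈ 329147.917 → 329148.
At 25 labels/s: frame 329148 → 03:39:25:23.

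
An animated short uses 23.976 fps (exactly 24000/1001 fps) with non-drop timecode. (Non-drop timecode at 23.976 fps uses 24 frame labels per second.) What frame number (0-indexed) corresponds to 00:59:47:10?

86098

Total seconds to the label: (0 × 3600 + 59 × 60 + 47) = 3587.
Frame index = 3587 × 24 + 10 = 86098.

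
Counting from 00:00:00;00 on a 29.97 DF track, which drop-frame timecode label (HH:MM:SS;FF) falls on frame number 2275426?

Ten DF minutes hold 17982 frames, so frame 2275426 lies in block 126 (frames 2265732–2283713) with 9694 frames into that block.
The block's first minute is 1800 frames and the rest 1798 each; 9694 frames reaches minute 5, so 126 × 18 + 5 × 2 = 2278 labels have been skipped so far.
Adding those back, label number 2275426 + 2278 = 2277704 at 30 labels/s is 75923 s + 14 f = 21 h 5 min 23 s frame 14, i.e. 21:05:23;14.

21:05:23;14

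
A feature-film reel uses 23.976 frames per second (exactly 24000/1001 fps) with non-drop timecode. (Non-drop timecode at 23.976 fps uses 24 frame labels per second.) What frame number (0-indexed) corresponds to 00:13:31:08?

frame 19472

Total seconds to the label: (0 × 3600 + 13 × 60 + 31) = 811.
Frame index = 811 × 24 + 8 = 19472.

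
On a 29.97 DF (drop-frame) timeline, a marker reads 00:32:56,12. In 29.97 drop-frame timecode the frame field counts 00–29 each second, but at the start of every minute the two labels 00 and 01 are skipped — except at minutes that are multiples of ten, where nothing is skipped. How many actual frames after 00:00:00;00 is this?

Complete 10-minute blocks: 3, each 17982 frames → 53946.
Remaining 2 whole minutes in the current block: 1800 + 1 × 1798 = 3598 frames.
Within the current minute: 56 × 30 + 12 − 2 = 1690 (labels ;00/;01 skipped at this minute). Total = 53946 + 3598 + 1690 = 59234.

59234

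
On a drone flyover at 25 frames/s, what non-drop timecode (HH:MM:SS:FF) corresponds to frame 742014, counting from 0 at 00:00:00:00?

08:14:40:14

742014 ÷ 25 = 29680 full seconds, remainder 14 frames.
29680 s = 8 h 14 min 40 s.
Timecode: 08:14:40:14.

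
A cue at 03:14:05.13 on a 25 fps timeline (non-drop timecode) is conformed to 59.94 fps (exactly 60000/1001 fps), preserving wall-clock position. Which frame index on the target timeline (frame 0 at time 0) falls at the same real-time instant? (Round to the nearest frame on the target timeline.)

Source frame index: (3×3600 + 14×60 + 5) × 25 + 13 = 291138.
Real time: 291138 / (25) = 291138/25 s.
Target frame: (291138/25) × (60000/1001) = 698731200/1001 ≈ 698033.167 → 698033.

frame 698033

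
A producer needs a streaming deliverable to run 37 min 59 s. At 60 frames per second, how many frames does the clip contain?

37 min 59 s = 2279 s.
Frames = 2279 × 60 = 136740.

136740 frames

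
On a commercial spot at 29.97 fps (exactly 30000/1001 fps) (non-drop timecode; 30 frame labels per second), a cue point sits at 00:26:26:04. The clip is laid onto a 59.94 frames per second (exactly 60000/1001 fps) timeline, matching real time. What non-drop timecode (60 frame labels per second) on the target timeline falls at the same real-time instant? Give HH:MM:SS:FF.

Source frame index: (0×3600 + 26×60 + 26) × 30 + 4 = 47584.
Real time: 47584 / (30000/1001) = 2976974/1875 s.
Target frame: (2976974/1875) × (60000/1001) = 95168.
At 60 labels/s: frame 95168 → 00:26:26:08.

00:26:26:08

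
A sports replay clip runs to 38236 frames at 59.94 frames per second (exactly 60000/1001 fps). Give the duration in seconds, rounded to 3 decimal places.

Running time = 38236 × 1001/60000 = 9568559/15000 s ≈ 637.904 s.

637.904 seconds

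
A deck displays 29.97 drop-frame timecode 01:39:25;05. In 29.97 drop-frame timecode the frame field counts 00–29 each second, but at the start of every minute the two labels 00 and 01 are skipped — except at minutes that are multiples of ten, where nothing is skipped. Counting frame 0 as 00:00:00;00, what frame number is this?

As if non-drop at 30 labels/s: (1 × 3600 + 39 × 60 + 25) × 30 + 5 = 178955.
Minute boundaries passed: 99; those not divisible by 10: 99 − 9 = 90; dropped labels = 2 × 90 = 180.
Actual frame index = 178955 − 180 = 178775.

178775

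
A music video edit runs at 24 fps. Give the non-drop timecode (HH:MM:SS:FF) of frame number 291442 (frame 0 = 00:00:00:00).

291442 ÷ 24 = 12143 full seconds, remainder 10 frames.
12143 s = 3 h 22 min 23 s.
Timecode: 03:22:23:10.

03:22:23:10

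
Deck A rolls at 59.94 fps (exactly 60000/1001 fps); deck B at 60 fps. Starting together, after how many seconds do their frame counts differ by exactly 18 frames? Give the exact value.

300.3 seconds

The gap grows by |60 − 60000/1001| = 60/1001 frames per second.
Time for a 18-frame gap: 18 ÷ (60/1001) = 300.3 s.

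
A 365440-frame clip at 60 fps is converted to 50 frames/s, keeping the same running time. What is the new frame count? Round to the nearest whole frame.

304533 frames

Frames at target rate = 365440 × (50) / (60) = 913600/3 ≈ 304533.333.
Nearest whole frame: 304533.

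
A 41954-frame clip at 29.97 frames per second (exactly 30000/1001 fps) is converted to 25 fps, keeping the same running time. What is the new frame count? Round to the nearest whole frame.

34997 frames

Frames at target rate = 41954 × (25) / (30000/1001) = 20997977/600 ≈ 34996.628.
Nearest whole frame: 34997.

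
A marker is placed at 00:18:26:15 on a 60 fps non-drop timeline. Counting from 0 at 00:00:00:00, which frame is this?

66375

Total seconds to the label: (0 × 3600 + 18 × 60 + 26) = 1106.
Frame index = 1106 × 60 + 15 = 66375.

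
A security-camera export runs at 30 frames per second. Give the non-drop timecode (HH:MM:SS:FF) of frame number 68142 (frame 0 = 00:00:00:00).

00:37:51:12

68142 ÷ 30 = 2271 full seconds, remainder 12 frames.
2271 s = 0 h 37 min 51 s.
Timecode: 00:37:51:12.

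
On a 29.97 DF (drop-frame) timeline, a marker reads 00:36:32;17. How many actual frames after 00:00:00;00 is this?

Complete 10-minute blocks: 3, each 17982 frames → 53946.
Remaining 6 whole minutes in the current block: 1800 + 5 × 1798 = 10790 frames.
Within the current minute: 32 × 30 + 17 − 2 = 975 (labels ;00/;01 skipped at this minute). Total = 53946 + 10790 + 975 = 65711.

65711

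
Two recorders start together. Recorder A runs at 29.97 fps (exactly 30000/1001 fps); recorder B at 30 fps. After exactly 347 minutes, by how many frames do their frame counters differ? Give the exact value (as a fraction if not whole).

347 min = 20820 s.
A emits 30000/1001 × 20820 = 624600000/1001 frames; B emits 30 × 20820 = 624600.
Difference = 624600/1001 frames (≈ 623.9760); B is ahead of A.

624600/1001 frames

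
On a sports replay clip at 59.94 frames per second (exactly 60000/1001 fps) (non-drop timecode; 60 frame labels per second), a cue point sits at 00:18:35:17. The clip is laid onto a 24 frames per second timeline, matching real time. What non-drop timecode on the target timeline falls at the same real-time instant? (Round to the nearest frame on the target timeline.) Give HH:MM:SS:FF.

Source frame index: (0×3600 + 18×60 + 35) × 60 + 17 = 66917.
Real time: 66917 / (60000/1001) = 66983917/60000 s.
Target frame: (66983917/60000) × (24) = 66983917/2500 ≈ 26793.567 → 26794.
At 24 labels/s: frame 26794 → 00:18:36:10.

00:18:36:10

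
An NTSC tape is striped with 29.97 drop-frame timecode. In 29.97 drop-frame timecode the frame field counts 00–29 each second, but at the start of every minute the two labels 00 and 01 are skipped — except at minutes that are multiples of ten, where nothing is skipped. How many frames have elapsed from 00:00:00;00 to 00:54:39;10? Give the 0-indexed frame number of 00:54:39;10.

98282

Complete 10-minute blocks: 5, each 17982 frames → 89910.
Remaining 4 whole minutes in the current block: 1800 + 3 × 1798 = 7194 frames.
Within the current minute: 39 × 30 + 10 − 2 = 1178 (labels ;00/;01 skipped at this minute). Total = 89910 + 7194 + 1178 = 98282.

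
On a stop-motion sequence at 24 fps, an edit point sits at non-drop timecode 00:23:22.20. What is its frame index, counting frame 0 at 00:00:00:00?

Total seconds to the label: (0 × 3600 + 23 × 60 + 22) = 1402.
Frame index = 1402 × 24 + 20 = 33668.

33668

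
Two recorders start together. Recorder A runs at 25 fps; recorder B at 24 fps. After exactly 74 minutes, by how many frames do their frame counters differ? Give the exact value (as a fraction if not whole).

74 min = 4440 s.
A emits 25 × 4440 = 111000 frames; B emits 24 × 4440 = 106560.
Difference = 4440 frames; B is behind A.

4440 frames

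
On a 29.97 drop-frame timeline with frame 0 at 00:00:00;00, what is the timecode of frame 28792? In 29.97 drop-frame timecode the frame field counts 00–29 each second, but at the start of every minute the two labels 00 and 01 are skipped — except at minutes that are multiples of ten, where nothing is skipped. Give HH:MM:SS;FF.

00:16:00;22

Each 10-minute DF block holds 10 × 60 × 30 − 9 × 2 = 17982 frames. 28792 ÷ 17982 → 1 full block, remainder 10810.
Within the partial block the first minute is 1800 frames and each further minute 1798, so 6 further minute boundaries passed. Total skipped labels = 18 × 1 + 2 × 6 = 30.
Non-drop label index = 28792 + 30 = 28822; at 30 labels/s that is 00:16:00:22, i.e. DF 00:16:00;22.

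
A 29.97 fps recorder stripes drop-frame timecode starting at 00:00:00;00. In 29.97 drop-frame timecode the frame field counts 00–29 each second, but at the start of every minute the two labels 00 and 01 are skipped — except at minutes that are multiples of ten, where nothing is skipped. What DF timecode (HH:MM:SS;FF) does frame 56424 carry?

Ten DF minutes hold 17982 frames, so frame 56424 lies in block 3 (frames 53946–71927) with 2478 frames into that block.
The block's first minute is 1800 frames and the rest 1798 each; 2478 frames reaches minute 1, so 3 × 18 + 1 × 2 = 56 labels have been skipped so far.
Adding those back, label number 56424 + 56 = 56480 at 30 labels/s is 1882 s + 20 f = 0 h 31 min 22 s frame 20, i.e. 00:31:22;20.

00:31:22;20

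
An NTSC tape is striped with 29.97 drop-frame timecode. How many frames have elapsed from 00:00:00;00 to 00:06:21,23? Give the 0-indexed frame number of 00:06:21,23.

11441

Complete 10-minute blocks: 0, each 17982 frames → 0.
Remaining 6 whole minutes in the current block: 1800 + 5 × 1798 = 10790 frames.
Within the current minute: 21 × 30 + 23 − 2 = 651 (labels ;00/;01 skipped at this minute). Total = 0 + 10790 + 651 = 11441.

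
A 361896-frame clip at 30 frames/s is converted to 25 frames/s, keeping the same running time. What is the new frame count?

301580 frames

Target frames = source frames × (target rate / source rate) = 361896 × (25)/(30) = 361896 × 5/6 = 301580.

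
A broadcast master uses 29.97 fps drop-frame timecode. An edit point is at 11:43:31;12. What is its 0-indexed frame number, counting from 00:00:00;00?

1265076

Complete 10-minute blocks: 70, each 17982 frames → 1258740.
Remaining 3 whole minutes in the current block: 1800 + 2 × 1798 = 5396 frames.
Within the current minute: 31 × 30 + 12 − 2 = 940 (labels ;00/;01 skipped at this minute). Total = 1258740 + 5396 + 940 = 1265076.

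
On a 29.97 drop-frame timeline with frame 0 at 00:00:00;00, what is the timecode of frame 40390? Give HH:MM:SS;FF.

Each 10-minute DF block holds 10 × 60 × 30 − 9 × 2 = 17982 frames. 40390 ÷ 17982 → 2 full blocks, remainder 4426.
Within the partial block the first minute is 1800 frames and each further minute 1798, so 2 further minute boundaries passed. Total skipped labels = 18 × 2 + 2 × 2 = 40.
Non-drop label index = 40390 + 40 = 40430; at 30 labels/s that is 00:22:27:20, i.e. DF 00:22:27;20.

00:22:27;20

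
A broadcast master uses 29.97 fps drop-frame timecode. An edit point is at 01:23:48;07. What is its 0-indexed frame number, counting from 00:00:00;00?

150697

Complete 10-minute blocks: 8, each 17982 frames → 143856.
Remaining 3 whole minutes in the current block: 1800 + 2 × 1798 = 5396 frames.
Within the current minute: 48 × 30 + 7 − 2 = 1445 (labels ;00/;01 skipped at this minute). Total = 143856 + 5396 + 1445 = 150697.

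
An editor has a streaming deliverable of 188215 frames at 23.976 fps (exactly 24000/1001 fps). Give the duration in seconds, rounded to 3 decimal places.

Running time = 188215 × 1001/24000 = 37680643/4800 s ≈ 7850.134 s.

7850.134 seconds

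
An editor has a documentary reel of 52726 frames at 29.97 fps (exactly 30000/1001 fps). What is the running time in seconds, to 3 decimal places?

Running time = 52726 × 1001/30000 = 26389363/15000 s ≈ 1759.291 s.

1759.291 seconds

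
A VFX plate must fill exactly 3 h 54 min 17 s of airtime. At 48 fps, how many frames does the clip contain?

674736 frames

3 h 54 min 17 s = 14057 s.
Frames = 14057 × 48 = 674736.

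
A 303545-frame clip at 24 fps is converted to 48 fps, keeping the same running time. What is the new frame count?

607090 frames

Frames at target rate = 303545 × (48) / (24) = 607090.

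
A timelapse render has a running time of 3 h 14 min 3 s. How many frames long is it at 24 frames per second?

279432 frames

3 h 14 min 3 s = 11643 s.
Frames = 11643 × 24 = 279432.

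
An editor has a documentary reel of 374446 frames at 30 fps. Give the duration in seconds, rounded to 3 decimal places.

Running time = 374446 × 1/30 = 187223/15 s ≈ 12481.533 s.

12481.533 seconds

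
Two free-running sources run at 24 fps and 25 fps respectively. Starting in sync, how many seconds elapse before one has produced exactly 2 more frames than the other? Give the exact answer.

2 seconds

The gap grows by |25 − 24| = 1 frame per second.
Time for a 2-frame gap: 2 ÷ (1) = 2 s.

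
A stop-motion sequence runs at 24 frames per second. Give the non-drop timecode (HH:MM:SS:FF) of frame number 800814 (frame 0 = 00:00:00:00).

09:16:07:06

800814 ÷ 24 = 33367 full seconds, remainder 6 frames.
33367 s = 9 h 16 min 7 s.
Timecode: 09:16:07:06.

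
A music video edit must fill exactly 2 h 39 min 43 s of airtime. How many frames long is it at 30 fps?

2 h 39 min 43 s = 9583 s.
Frames = 9583 × 30 = 287490.

287490 frames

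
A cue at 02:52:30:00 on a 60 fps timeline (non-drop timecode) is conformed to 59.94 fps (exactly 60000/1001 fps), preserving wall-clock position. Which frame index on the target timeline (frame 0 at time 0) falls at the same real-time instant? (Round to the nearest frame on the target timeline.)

Source frame index: (2×3600 + 52×60 + 30) × 60 + 0 = 621000.
Real time: 621000 / (60) = 10350 s.
Target frame: (10350) × (60000/1001) = 621000000/1001 ≈ 620379.620 → 620380.

frame 620380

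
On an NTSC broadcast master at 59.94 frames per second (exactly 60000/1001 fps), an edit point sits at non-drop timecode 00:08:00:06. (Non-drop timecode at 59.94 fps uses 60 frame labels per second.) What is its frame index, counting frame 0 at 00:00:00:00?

frame 28806

Total seconds to the label: (0 × 3600 + 8 × 60 + 0) = 480.
Frame index = 480 × 60 + 6 = 28806.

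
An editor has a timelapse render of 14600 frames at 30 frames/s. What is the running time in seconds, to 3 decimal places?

486.667 seconds

Running time = 14600 × 1/30 = 1460/3 s ≈ 486.667 s.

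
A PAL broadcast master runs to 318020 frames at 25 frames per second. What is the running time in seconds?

12720.8 seconds

Running time = 318020 / (25) = 12720.8 s.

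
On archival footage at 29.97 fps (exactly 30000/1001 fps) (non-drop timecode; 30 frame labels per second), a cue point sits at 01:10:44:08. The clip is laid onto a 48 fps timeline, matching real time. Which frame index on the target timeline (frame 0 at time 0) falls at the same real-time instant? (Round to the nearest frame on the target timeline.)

frame 203929

Source frame index: (1×3600 + 10×60 + 44) × 30 + 8 = 127328.
Real time: 127328 / (30000/1001) = 7965958/1875 s.
Target frame: (7965958/1875) × (48) = 127455328/625 ≈ 203928.525 → 203929.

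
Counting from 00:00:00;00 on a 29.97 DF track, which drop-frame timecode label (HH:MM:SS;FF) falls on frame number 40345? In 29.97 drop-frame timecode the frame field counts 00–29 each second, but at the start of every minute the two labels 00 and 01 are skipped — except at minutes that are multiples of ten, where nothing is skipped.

Each 10-minute DF block holds 10 × 60 × 30 − 9 × 2 = 17982 frames. 40345 ÷ 17982 → 2 full blocks, remainder 4381.
Within the partial block the first minute is 1800 frames and each further minute 1798, so 2 further minute boundaries passed. Total skipped labels = 18 × 2 + 2 × 2 = 40.
Non-drop label index = 40345 + 40 = 40385; at 30 labels/s that is 00:22:26:05, i.e. DF 00:22:26;05.

00:22:26;05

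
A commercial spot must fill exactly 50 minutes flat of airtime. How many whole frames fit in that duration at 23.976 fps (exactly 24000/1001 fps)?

50 min = 3000 s.
Frames = 3000 × 24000/1001 = 72000000/1001 ≈ 71928.0719.
Complete frames: 71928.

71928 frames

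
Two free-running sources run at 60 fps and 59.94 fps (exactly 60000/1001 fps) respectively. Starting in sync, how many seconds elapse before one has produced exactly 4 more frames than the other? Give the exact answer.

1001/15 seconds

The gap grows by |60000/1001 − 60| = 60/1001 frames per second.
Time for a 4-frame gap: 4 ÷ (60/1001) = 1001/15 s.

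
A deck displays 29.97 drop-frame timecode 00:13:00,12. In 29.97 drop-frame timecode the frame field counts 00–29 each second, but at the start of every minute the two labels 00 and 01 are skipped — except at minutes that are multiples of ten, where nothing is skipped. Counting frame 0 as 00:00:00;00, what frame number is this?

Complete 10-minute blocks: 1, each 17982 frames → 17982.
Remaining 3 whole minutes in the current block: 1800 + 2 × 1798 = 5396 frames.
Within the current minute: 0 × 30 + 12 − 2 = 10 (labels ;00/;01 skipped at this minute). Total = 17982 + 5396 + 10 = 23388.

23388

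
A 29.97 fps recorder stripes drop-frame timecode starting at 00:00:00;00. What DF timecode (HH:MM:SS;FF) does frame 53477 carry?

Each 10-minute DF block holds 10 × 60 × 30 − 9 × 2 = 17982 frames. 53477 ÷ 17982 → 2 full blocks, remainder 17513.
Within the partial block the first minute is 1800 frames and each further minute 1798, so 9 further minute boundaries passed. Total skipped labels = 18 × 2 + 2 × 9 = 54.
Non-drop label index = 53477 + 54 = 53531; at 30 labels/s that is 00:29:44:11, i.e. DF 00:29:44;11.

00:29:44;11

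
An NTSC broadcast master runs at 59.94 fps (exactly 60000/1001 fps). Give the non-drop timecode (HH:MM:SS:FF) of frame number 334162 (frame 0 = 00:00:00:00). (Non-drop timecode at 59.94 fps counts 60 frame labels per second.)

01:32:49:22

334162 ÷ 60 = 5569 full seconds, remainder 22 frames.
5569 s = 1 h 32 min 49 s.
Timecode: 01:32:49:22.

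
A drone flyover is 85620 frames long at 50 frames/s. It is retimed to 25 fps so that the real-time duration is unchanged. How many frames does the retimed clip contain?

Frames at target rate = 85620 × (25) / (50) = 42810.

42810 frames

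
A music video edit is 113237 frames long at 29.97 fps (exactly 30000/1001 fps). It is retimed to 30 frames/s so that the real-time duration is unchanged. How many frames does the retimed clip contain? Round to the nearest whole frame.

Frames at target rate = 113237 × (30) / (30000/1001) = 113350237/1000 ≈ 113350.237.
Nearest whole frame: 113350.

113350 frames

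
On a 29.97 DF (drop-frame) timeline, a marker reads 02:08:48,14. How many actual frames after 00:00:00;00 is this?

231622

Complete 10-minute blocks: 12, each 17982 frames → 215784.
Remaining 8 whole minutes in the current block: 1800 + 7 × 1798 = 14386 frames.
Within the current minute: 48 × 30 + 14 − 2 = 1452 (labels ;00/;01 skipped at this minute). Total = 215784 + 14386 + 1452 = 231622.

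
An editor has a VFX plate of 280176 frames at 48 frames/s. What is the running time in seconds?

5837 seconds

Running time = 280176 / (48) = 5837 s.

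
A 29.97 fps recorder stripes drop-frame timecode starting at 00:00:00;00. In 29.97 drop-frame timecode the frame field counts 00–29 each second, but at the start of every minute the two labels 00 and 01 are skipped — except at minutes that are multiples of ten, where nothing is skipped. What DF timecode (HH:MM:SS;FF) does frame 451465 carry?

Ten DF minutes hold 17982 frames, so frame 451465 lies in block 25 (frames 449550–467531) with 1915 frames into that block.
The block's first minute is 1800 frames and the rest 1798 each; 1915 frames reaches minute 1, so 25 × 18 + 1 × 2 = 452 labels have been skipped so far.
Adding those back, label number 451465 + 452 = 451917 at 30 labels/s is 15063 s + 27 f = 4 h 11 min 3 s frame 27, i.e. 04:11:03;27.

04:11:03;27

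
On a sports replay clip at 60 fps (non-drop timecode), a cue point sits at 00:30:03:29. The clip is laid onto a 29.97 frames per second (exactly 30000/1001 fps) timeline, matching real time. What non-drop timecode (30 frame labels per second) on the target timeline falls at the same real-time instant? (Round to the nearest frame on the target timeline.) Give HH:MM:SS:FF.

Source frame index: (0×3600 + 30×60 + 3) × 60 + 29 = 108209.
Real time: 108209 / (60) = 108209/60 s.
Target frame: (108209/60) × (30000/1001) = 54104500/1001 ≈ 54050.450 → 54050.
At 30 labels/s: frame 54050 → 00:30:01:20.

00:30:01:20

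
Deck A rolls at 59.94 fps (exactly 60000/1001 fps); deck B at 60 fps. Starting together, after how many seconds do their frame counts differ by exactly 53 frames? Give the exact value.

53053/60 seconds

The gap grows by |60 − 60000/1001| = 60/1001 frames per second.
Time for a 53-frame gap: 53 ÷ (60/1001) = 53053/60 s.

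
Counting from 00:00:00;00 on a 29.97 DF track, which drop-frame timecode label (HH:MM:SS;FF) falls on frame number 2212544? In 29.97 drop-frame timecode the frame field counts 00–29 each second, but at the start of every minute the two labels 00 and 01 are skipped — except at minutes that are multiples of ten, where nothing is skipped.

Each 10-minute DF block holds 10 × 60 × 30 − 9 × 2 = 17982 frames. 2212544 ÷ 17982 → 123 full blocks, remainder 758.
Within the partial block the first minute is 1800 frames and each further minute 1798, so 0 further minute boundaries passed. Total skipped labels = 18 × 123 + 2 × 0 = 2214.
Non-drop label index = 2212544 + 2214 = 2214758; at 30 labels/s that is 20:30:25:08, i.e. DF 20:30:25;08.

20:30:25;08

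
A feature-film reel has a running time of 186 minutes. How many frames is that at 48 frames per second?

186 min = 11160 s.
Frames = 11160 × 48 = 535680.

535680 frames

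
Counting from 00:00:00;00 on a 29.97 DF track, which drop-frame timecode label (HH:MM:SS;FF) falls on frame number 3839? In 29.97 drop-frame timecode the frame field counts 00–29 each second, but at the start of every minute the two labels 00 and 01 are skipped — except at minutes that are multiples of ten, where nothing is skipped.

00:02:08;03

Ten DF minutes hold 17982 frames, so frame 3839 lies in block 0 (frames 0–17981) with 3839 frames into that block.
The block's first minute is 1800 frames and the rest 1798 each; 3839 frames reaches minute 2, so 0 × 18 + 2 × 2 = 4 labels have been skipped so far.
Adding those back, label number 3839 + 4 = 3843 at 30 labels/s is 128 s + 3 f = 0 h 2 min 8 s frame 3, i.e. 00:02:08;03.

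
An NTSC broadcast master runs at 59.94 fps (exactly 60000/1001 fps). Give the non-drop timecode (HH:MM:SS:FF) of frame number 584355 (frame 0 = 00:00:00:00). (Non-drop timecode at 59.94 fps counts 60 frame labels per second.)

02:42:19:15

584355 ÷ 60 = 9739 full seconds, remainder 15 frames.
9739 s = 2 h 42 min 19 s.
Timecode: 02:42:19:15.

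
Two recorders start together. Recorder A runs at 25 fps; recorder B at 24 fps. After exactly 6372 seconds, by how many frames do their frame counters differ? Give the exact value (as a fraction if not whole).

A emits 25 × 6372 = 159300 frames; B emits 24 × 6372 = 152928.
Difference = 6372 frames; B is behind A.

6372 frames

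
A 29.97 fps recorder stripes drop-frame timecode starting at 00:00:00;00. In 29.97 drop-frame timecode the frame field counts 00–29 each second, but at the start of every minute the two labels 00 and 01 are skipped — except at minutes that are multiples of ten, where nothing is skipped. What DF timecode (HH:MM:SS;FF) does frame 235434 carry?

Ten DF minutes hold 17982 frames, so frame 235434 lies in block 13 (frames 233766–251747) with 1668 frames into that block.
The block's first minute is 1800 frames and the rest 1798 each; 1668 frames reaches minute 0, so 13 × 18 + 0 × 2 = 234 labels have been skipped so far.
Adding those back, label number 235434 + 234 = 235668 at 30 labels/s is 7855 s + 18 f = 2 h 10 min 55 s frame 18, i.e. 02:10:55;18.

02:10:55;18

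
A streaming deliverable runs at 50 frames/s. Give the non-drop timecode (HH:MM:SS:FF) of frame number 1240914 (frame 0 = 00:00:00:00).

1240914 ÷ 50 = 24818 full seconds, remainder 14 frames.
24818 s = 6 h 53 min 38 s.
Timecode: 06:53:38:14.

06:53:38:14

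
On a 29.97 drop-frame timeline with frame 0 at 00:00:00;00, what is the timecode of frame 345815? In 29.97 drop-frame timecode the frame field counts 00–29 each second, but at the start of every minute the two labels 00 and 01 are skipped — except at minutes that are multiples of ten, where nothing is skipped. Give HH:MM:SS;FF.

03:12:18;21

Each 10-minute DF block holds 10 × 60 × 30 − 9 × 2 = 17982 frames. 345815 ÷ 17982 → 19 full blocks, remainder 4157.
Within the partial block the first minute is 1800 frames and each further minute 1798, so 2 further minute boundaries passed. Total skipped labels = 18 × 19 + 2 × 2 = 346.
Non-drop label index = 345815 + 346 = 346161; at 30 labels/s that is 03:12:18:21, i.e. DF 03:12:18;21.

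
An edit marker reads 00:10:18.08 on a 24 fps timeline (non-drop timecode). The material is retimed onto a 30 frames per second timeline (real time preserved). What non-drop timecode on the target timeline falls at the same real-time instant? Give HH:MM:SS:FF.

Source frame index: (0×3600 + 10×60 + 18) × 24 + 8 = 14840.
Real time: 14840 / (24) = 1855/3 s.
Target frame: (1855/3) × (30) = 18550.
At 30 labels/s: frame 18550 → 00:10:18:10.

00:10:18:10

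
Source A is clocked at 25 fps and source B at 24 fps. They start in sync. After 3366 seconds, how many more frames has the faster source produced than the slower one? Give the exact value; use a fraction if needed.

A emits 25 × 3366 = 84150 frames; B emits 24 × 3366 = 80784.
Difference = 3366 frames; B is behind A.

3366 frames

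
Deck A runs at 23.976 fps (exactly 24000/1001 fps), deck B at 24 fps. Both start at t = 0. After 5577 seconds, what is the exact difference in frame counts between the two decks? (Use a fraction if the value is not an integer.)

936/7 frames

A emits 24000/1001 × 5577 = 936000/7 frames; B emits 24 × 5577 = 133848.
Difference = 936/7 frames (≈ 133.7143); B is ahead of A.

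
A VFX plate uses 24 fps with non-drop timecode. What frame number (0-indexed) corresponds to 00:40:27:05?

58253

Total seconds to the label: (0 × 3600 + 40 × 60 + 27) = 2427.
Frame index = 2427 × 24 + 5 = 58253.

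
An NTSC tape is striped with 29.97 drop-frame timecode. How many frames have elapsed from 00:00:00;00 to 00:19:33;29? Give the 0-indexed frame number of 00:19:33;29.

As if non-drop at 30 labels/s: (0 × 3600 + 19 × 60 + 33) × 30 + 29 = 35219.
Minute boundaries passed: 19; those not divisible by 10: 19 − 1 = 18; dropped labels = 2 × 18 = 36.
Actual frame index = 35219 − 36 = 35183.

35183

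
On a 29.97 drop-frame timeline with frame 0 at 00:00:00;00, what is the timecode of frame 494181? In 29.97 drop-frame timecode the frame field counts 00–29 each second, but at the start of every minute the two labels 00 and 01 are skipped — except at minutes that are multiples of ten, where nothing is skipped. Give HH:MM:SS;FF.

Each 10-minute DF block holds 10 × 60 × 30 − 9 × 2 = 17982 frames. 494181 ÷ 17982 → 27 full blocks, remainder 8667.
Within the partial block the first minute is 1800 frames and each further minute 1798, so 4 further minute boundaries passed. Total skipped labels = 18 × 27 + 2 × 4 = 494.
Non-drop label index = 494181 + 494 = 494675; at 30 labels/s that is 04:34:49:05, i.e. DF 04:34:49;05.

04:34:49;05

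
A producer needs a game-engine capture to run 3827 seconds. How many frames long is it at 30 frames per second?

Frames = 3827 × 30 = 114810.

114810 frames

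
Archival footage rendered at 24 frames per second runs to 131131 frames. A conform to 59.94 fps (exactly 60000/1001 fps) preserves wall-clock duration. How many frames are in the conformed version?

327500 frames

Target frames = source frames × (target rate / source rate) = 131131 × (60000/1001)/(24) = 131131 × 2500/1001 = 327500.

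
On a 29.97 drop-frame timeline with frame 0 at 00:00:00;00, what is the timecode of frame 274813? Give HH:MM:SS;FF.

02:32:49;17

Each 10-minute DF block holds 10 × 60 × 30 − 9 × 2 = 17982 frames. 274813 ÷ 17982 → 15 full blocks, remainder 5083.
Within the partial block the first minute is 1800 frames and each further minute 1798, so 2 further minute boundaries passed. Total skipped labels = 18 × 15 + 2 × 2 = 274.
Non-drop label index = 274813 + 274 = 275087; at 30 labels/s that is 02:32:49:17, i.e. DF 02:32:49;17.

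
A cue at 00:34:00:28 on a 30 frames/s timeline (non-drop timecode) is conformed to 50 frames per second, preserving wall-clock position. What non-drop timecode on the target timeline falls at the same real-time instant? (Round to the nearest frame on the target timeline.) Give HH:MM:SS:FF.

Source frame index: (0×3600 + 34×60 + 0) × 30 + 28 = 61228.
Real time: 61228 / (30) = 30614/15 s.
Target frame: (30614/15) × (50) = 306140/3 ≈ 102046.667 → 102047.
At 50 labels/s: frame 102047 → 00:34:00:47.

00:34:00:47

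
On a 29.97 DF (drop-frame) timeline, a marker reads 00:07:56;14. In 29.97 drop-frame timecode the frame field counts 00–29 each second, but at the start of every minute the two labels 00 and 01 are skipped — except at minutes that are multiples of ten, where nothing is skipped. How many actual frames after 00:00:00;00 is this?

14280

As if non-drop at 30 labels/s: (0 × 3600 + 7 × 60 + 56) × 30 + 14 = 14294.
Minute boundaries passed: 7; those not divisible by 10: 7 − 0 = 7; dropped labels = 2 × 7 = 14.
Actual frame index = 14294 − 14 = 14280.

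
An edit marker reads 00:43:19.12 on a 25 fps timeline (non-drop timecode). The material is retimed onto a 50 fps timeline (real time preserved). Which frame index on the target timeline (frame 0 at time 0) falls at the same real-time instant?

frame 129974

Source frame index: (0×3600 + 43×60 + 19) × 25 + 12 = 64987.
Real time: 64987 / (25) = 64987/25 s.
Target frame: (64987/25) × (50) = 129974.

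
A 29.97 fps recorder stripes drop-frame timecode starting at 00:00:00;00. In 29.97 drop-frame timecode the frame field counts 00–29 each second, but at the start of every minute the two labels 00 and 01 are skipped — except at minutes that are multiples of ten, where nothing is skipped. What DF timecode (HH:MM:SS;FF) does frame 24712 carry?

00:13:44;16

Each 10-minute DF block holds 10 × 60 × 30 − 9 × 2 = 17982 frames. 24712 ÷ 17982 → 1 full block, remainder 6730.
Within the partial block the first minute is 1800 frames and each further minute 1798, so 3 further minute boundaries passed. Total skipped labels = 18 × 1 + 2 × 3 = 24.
Non-drop label index = 24712 + 24 = 24736; at 30 labels/s that is 00:13:44:16, i.e. DF 00:13:44;16.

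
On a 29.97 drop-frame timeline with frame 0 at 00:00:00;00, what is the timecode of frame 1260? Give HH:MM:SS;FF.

00:00:42;00

Ten DF minutes hold 17982 frames, so frame 1260 lies in block 0 (frames 0–17981) with 1260 frames into that block.
The block's first minute is 1800 frames and the rest 1798 each; 1260 frames reaches minute 0, so 0 × 18 + 0 × 2 = 0 labels have been skipped so far.
Adding those back, label number 1260 + 0 = 1260 at 30 labels/s is 42 s + 0 f = 0 h 0 min 42 s frame 0, i.e. 00:00:42;00.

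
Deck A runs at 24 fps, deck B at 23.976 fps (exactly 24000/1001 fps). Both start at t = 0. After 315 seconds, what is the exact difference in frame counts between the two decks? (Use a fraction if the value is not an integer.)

A emits 24 × 315 = 7560 frames; B emits 24000/1001 × 315 = 1080000/143.
Difference = 1080/143 frames (≈ 7.5524); B is behind A.

1080/143 frames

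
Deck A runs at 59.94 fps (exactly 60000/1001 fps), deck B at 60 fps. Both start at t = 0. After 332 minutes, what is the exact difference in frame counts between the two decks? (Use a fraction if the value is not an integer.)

332 min = 19920 s.
A emits 60000/1001 × 19920 = 1195200000/1001 frames; B emits 60 × 19920 = 1195200.
Difference = 1195200/1001 frames (≈ 1194.0060); B is ahead of A.

1195200/1001 frames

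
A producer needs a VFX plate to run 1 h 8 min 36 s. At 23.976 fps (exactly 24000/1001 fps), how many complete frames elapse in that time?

98685 frames

1 h 8 min 36 s = 4116 s.
Frames = 4116 × 24000/1001 = 14112000/143 ≈ 98685.3147.
Complete frames: 98685.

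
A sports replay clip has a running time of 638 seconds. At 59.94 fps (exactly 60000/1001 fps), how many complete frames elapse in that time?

38241 frames

Frames = 638 × 60000/1001 = 3480000/91 ≈ 38241.7582.
Complete frames: 38241.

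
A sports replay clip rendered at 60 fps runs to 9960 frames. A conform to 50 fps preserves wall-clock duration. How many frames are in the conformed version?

Target frames = source frames × (target rate / source rate) = 9960 × (50)/(60) = 9960 × 5/6 = 8300.

8300 frames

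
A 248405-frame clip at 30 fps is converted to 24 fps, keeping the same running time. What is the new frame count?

Target frames = source frames × (target rate / source rate) = 248405 × (24)/(30) = 248405 × 4/5 = 198724.

198724 frames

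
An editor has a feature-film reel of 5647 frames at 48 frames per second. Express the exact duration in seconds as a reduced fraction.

Running time = 5647 ÷ (48) = 5647 × 1/48 = 5647/48 s.

5647/48 seconds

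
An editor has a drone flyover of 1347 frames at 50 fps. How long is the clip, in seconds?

Running time = 1347 / (50) = 26.94 s.

26.94 seconds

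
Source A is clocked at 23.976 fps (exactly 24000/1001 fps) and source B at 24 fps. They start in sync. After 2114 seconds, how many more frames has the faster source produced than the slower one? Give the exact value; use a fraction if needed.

7248/143 frames

A emits 24000/1001 × 2114 = 7248000/143 frames; B emits 24 × 2114 = 50736.
Difference = 7248/143 frames (≈ 50.6853); B is ahead of A.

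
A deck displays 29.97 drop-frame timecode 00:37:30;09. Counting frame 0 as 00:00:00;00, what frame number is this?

Complete 10-minute blocks: 3, each 17982 frames → 53946.
Remaining 7 whole minutes in the current block: 1800 + 6 × 1798 = 12588 frames.
Within the current minute: 30 × 30 + 9 − 2 = 907 (labels ;00/;01 skipped at this minute). Total = 53946 + 12588 + 907 = 67441.

67441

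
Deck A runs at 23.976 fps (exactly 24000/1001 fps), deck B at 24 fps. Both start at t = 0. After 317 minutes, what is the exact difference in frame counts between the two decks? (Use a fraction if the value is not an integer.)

317 min = 19020 s.
A emits 24000/1001 × 19020 = 456480000/1001 frames; B emits 24 × 19020 = 456480.
Difference = 456480/1001 frames (≈ 456.0240); B is ahead of A.

456480/1001 frames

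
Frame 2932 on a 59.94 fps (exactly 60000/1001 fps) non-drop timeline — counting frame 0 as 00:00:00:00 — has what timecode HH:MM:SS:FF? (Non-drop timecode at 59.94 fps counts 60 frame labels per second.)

00:00:48:52

2932 ÷ 60 = 48 full seconds, remainder 52 frames.
48 s = 0 h 0 min 48 s.
Timecode: 00:00:48:52.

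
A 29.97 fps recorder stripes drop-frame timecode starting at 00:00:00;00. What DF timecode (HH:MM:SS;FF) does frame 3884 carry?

Each 10-minute DF block holds 10 × 60 × 30 − 9 × 2 = 17982 frames. 3884 ÷ 17982 → 0 full blocks, remainder 3884.
Within the partial block the first minute is 1800 frames and each further minute 1798, so 2 further minute boundaries passed. Total skipped labels = 18 × 0 + 2 × 2 = 4.
Non-drop label index = 3884 + 4 = 3888; at 30 labels/s that is 00:02:09:18, i.e. DF 00:02:09;18.

00:02:09;18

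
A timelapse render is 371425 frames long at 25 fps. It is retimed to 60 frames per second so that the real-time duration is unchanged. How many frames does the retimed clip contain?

Target frames = source frames × (target rate / source rate) = 371425 × (60)/(25) = 371425 × 12/5 = 891420.

891420 frames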